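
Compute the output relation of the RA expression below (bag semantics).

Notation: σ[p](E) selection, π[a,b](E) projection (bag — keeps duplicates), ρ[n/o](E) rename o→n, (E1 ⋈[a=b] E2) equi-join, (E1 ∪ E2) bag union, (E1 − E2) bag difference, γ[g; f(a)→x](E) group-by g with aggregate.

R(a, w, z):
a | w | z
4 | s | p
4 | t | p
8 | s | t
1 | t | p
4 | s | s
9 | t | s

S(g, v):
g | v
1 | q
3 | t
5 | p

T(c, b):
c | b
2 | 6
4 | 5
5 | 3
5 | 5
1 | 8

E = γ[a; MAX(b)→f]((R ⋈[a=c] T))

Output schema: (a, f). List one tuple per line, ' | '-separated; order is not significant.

Row counts bottom-up:
  R → 6
  T → 5
  (R ⋈[a=c] T) → 4
  γ[a; MAX(b)→f]((R ⋈[a=c] T)) → 2

== RESULT ==
a | f
1 | 8
4 | 5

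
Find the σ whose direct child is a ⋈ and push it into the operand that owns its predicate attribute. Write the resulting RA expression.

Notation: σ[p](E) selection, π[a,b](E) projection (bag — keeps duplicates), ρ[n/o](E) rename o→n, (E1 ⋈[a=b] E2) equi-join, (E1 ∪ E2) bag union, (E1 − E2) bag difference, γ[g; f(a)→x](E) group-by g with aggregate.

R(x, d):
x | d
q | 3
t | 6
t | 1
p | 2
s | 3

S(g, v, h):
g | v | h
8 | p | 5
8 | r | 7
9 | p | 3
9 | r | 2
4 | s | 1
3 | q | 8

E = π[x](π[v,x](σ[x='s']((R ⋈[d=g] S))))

σ filters on x, owned by the left side.
E' = π[x](π[v,x]((σ[x='s'](R) ⋈[d=g] S)))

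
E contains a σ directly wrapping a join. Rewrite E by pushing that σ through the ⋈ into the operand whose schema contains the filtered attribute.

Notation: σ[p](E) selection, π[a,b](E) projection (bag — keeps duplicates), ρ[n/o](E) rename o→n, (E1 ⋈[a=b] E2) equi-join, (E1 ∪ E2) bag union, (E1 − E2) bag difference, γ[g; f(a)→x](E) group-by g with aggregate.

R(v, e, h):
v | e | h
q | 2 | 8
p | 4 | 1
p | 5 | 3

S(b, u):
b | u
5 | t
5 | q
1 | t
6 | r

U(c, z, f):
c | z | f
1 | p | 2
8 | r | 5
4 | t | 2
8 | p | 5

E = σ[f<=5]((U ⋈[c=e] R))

σ filters on f, owned by the left side.
E' = (σ[f<=5](U) ⋈[c=e] R)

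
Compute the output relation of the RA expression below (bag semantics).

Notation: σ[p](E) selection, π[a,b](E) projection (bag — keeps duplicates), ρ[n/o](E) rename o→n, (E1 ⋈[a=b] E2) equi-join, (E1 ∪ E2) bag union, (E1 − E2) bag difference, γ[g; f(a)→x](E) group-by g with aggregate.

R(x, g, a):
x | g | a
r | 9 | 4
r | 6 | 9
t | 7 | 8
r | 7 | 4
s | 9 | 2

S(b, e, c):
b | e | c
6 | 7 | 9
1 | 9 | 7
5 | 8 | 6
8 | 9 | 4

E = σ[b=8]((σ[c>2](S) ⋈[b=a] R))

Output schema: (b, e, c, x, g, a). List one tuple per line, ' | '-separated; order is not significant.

Per-node cardinality:
  S → 4
  σ[c>2](S) → 4
  R → 5
  (σ[c>2](S) ⋈[b=a] R) → 1
  σ[b=8]((σ[c>2](S) ⋈[b=a] R)) → 1

== RESULT ==
b | e | c | x | g | a
8 | 9 | 4 | t | 7 | 8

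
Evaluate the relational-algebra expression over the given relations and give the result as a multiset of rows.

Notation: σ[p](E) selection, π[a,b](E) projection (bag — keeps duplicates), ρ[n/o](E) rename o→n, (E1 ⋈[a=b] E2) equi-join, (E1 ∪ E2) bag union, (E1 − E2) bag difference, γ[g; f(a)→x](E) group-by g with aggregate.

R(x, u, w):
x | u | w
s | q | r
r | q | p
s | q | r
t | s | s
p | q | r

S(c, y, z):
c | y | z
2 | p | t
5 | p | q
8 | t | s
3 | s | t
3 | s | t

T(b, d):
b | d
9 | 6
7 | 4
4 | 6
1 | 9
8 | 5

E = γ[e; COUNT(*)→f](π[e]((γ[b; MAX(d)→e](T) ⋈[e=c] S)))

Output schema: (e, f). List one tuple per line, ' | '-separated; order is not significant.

Subexpression sizes:
  T → 5
  γ[b; MAX(d)→e](T) → 5
  S → 5
  (γ[b; MAX(d)→e](T) ⋈[e=c] S) → 1
  π[e]((γ[b; MAX(d)→e](T) ⋈[e=c] S)) → 1
  γ[e; COUNT(*)→f](π[e]((γ[b; MAX(d)→e](T) ⋈[e=c] S))) → 1

== RESULT ==
e | f
5 | 1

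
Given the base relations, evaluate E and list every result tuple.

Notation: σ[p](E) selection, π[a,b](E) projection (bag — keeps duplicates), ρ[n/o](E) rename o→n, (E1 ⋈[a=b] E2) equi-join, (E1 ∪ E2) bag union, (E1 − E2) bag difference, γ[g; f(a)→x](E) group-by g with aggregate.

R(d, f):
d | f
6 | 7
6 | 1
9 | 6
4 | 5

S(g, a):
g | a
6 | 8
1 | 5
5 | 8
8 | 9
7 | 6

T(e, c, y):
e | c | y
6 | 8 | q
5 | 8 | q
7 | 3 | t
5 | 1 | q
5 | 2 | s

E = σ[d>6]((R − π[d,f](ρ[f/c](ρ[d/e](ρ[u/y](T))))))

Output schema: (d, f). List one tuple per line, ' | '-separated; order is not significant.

Row counts bottom-up:
  R → 4
  T → 5
  ρ[u/y](T) → 5
  ρ[d/e](ρ[u/y](T)) → 5
  ρ[f/c](ρ[d/e](ρ[u/y](T))) → 5
  π[d,f](ρ[f/c](ρ[d/e](ρ[u/y](T)))) → 5
  (R − π[d,f](ρ[f/c](ρ[d/e](ρ[u/y](T))))) → 4
  σ[d>6]((R − π[d,f](ρ[f/c](ρ[d/e](ρ[u/y](T)))))) → 1

== RESULT ==
d | f
9 | 6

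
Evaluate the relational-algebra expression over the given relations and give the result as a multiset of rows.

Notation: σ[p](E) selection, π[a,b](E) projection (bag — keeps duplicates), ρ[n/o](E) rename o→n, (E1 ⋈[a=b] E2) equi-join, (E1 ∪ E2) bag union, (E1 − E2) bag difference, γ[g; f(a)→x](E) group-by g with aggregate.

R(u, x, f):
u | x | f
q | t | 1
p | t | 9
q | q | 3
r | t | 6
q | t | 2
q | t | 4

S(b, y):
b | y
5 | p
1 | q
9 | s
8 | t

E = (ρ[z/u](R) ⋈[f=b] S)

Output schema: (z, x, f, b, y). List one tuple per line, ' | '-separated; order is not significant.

Per-node cardinality:
  R → 6
  ρ[z/u](R) → 6
  S → 4
  (ρ[z/u](R) ⋈[f=b] S) → 2

== RESULT ==
z | x | f | b | y
p | t | 9 | 9 | s
q | t | 1 | 1 | q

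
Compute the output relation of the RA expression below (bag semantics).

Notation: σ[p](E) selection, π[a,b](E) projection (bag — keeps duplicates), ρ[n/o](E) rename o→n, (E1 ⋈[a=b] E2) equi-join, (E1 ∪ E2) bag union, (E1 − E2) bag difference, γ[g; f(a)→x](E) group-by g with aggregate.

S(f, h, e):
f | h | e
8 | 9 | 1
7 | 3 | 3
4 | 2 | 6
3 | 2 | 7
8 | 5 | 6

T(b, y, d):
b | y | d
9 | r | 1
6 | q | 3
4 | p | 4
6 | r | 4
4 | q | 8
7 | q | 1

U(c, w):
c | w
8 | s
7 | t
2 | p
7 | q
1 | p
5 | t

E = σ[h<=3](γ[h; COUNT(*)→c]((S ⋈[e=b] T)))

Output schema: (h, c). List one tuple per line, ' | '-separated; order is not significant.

Row counts bottom-up:
  S → 5
  T → 6
  (S ⋈[e=b] T) → 5
  γ[h; COUNT(*)→c]((S ⋈[e=b] T)) → 2
  σ[h<=3](γ[h; COUNT(*)→c]((S ⋈[e=b] T))) → 1

== RESULT ==
h | c
2 | 3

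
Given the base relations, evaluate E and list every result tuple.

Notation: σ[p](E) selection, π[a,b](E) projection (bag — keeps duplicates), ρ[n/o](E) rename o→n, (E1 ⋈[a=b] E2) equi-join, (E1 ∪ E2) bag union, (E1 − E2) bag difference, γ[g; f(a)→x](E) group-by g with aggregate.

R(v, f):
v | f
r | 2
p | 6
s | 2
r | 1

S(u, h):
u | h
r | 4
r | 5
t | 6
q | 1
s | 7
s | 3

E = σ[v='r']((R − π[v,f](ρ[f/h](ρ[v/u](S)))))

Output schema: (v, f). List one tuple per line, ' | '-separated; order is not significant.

Subexpression sizes:
  R → 4
  S → 6
  ρ[v/u](S) → 6
  ρ[f/h](ρ[v/u](S)) → 6
  π[v,f](ρ[f/h](ρ[v/u](S))) → 6
  (R − π[v,f](ρ[f/h](ρ[v/u](S)))) → 4
  σ[v='r']((R − π[v,f](ρ[f/h](ρ[v/u](S))))) → 2

== RESULT ==
v | f
r | 1
r | 2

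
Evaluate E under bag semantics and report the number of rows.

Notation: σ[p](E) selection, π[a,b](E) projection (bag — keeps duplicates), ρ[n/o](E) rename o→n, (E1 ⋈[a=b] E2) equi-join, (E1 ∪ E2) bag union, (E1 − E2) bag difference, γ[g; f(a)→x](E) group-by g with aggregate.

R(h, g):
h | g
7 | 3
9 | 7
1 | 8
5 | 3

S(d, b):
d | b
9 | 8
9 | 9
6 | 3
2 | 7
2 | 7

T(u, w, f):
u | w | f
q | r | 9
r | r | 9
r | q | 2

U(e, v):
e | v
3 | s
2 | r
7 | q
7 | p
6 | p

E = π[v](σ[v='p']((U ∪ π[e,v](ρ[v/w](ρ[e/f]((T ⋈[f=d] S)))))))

Stepwise |·|:
  U → 5
  T → 3
  S → 5
  (T ⋈[f=d] S) → 6
  ρ[e/f]((T ⋈[f=d] S)) → 6
  ρ[v/w](ρ[e/f]((T ⋈[f=d] S))) → 6
  π[e,v](ρ[v/w](ρ[e/f]((T ⋈[f=d] S)))) → 6
  (U ∪ π[e,v](ρ[v/w](ρ[e/f]((T ⋈[f=d] S))))) → 11
  σ[v='p']((U ∪ π[e,v](ρ[v/w](ρ[e/f]((T ⋈[f=d] S)))))) → 2
  π[v](σ[v='p']((U ∪ π[e,v](ρ[v/w](ρ[e/f]((T ⋈[f=d] S))))))) → 2

|E| = 2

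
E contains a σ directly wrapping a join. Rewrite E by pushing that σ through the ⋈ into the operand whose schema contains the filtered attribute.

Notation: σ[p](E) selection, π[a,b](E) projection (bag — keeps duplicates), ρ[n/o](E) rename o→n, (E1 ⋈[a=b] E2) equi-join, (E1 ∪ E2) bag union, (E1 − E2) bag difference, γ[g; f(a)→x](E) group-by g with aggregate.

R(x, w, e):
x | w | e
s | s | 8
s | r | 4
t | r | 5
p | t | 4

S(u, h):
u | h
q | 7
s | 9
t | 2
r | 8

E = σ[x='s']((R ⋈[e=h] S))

σ filters on x, owned by the left side.
E' = (σ[x='s'](R) ⋈[e=h] S)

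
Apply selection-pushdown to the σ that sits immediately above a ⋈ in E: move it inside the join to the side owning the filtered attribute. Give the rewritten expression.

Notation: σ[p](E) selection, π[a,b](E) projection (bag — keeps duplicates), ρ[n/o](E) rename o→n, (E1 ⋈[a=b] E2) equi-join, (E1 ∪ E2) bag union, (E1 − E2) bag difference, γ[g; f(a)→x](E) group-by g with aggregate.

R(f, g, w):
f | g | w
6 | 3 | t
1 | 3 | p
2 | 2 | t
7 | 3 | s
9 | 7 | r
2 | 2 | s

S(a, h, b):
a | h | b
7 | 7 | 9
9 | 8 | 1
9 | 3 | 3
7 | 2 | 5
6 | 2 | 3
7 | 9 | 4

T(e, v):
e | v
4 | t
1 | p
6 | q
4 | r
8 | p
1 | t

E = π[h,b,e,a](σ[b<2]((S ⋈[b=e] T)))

σ filters on b, owned by the left side.
E' = π[h,b,e,a]((σ[b<2](S) ⋈[b=e] T))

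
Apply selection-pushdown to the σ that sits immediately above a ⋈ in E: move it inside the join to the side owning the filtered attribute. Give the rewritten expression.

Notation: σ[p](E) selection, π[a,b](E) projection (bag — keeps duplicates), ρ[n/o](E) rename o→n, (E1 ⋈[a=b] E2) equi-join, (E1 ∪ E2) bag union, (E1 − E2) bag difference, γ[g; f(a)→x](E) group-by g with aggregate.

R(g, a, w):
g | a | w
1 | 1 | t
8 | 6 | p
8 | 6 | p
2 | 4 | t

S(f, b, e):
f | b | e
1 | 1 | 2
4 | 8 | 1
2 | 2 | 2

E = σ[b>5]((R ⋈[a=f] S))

σ filters on b, owned by the right side.
E' = (R ⋈[a=f] σ[b>5](S))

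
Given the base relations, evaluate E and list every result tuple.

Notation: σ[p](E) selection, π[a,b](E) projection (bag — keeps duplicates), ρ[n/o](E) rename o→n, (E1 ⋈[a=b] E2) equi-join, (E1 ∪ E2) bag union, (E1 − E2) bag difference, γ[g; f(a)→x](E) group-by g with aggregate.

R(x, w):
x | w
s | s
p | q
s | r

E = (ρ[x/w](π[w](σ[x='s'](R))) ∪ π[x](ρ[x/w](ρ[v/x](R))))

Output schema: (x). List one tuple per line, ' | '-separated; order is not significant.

Subexpression sizes:
  R → 3
  σ[x='s'](R) → 2
  π[w](σ[x='s'](R)) → 2
  ρ[x/w](π[w](σ[x='s'](R))) → 2
  R → 3
  ρ[v/x](R) → 3
  ρ[x/w](ρ[v/x](R)) → 3
  π[x](ρ[x/w](ρ[v/x](R))) → 3
  (ρ[x/w](π[w](σ[x='s'](R))) ∪ π[x](ρ[x/w](ρ[v/x](R)))) → 5

== RESULT ==
x
q
r
r
s
s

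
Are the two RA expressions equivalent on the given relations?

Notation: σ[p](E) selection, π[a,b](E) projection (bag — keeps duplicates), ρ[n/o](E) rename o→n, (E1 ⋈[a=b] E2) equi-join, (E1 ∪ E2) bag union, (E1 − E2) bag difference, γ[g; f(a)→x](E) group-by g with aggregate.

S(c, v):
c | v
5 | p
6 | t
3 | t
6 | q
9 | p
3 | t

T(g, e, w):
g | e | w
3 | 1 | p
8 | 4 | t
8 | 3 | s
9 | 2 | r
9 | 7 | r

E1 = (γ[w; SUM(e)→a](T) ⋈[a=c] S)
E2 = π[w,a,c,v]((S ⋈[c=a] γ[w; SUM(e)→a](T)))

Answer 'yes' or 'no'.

E1 row counts bottom-up:
  T → 5
  γ[w; SUM(e)→a](T) → 4
  S → 6
  (γ[w; SUM(e)→a](T) ⋈[a=c] S) → 3
E2 row counts bottom-up:
  S → 6
  T → 5
  γ[w; SUM(e)→a](T) → 4
  (S ⋈[c=a] γ[w; SUM(e)→a](T)) → 3
  π[w,a,c,v]((S ⋈[c=a] γ[w; SUM(e)→a](T))) → 3

E1 and E2 produce the same multiset:
w | a | c | v
r | 9 | 9 | p
s | 3 | 3 | t
s | 3 | 3 | t

yes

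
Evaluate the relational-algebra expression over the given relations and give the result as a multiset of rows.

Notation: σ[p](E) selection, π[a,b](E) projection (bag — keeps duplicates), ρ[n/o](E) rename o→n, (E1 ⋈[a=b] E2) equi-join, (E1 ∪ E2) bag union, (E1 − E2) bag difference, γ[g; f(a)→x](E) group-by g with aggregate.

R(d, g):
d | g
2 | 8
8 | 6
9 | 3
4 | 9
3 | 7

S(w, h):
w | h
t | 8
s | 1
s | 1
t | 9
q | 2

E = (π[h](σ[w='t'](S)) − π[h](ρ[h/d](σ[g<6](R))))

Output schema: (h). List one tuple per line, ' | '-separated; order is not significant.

Row counts bottom-up:
  S → 5
  σ[w='t'](S) → 2
  π[h](σ[w='t'](S)) → 2
  R → 5
  σ[g<6](R) → 1
  ρ[h/d](σ[g<6](R)) → 1
  π[h](ρ[h/d](σ[g<6](R))) → 1
  (π[h](σ[w='t'](S)) − π[h](ρ[h/d](σ[g<6](R)))) → 1

== RESULT ==
h
8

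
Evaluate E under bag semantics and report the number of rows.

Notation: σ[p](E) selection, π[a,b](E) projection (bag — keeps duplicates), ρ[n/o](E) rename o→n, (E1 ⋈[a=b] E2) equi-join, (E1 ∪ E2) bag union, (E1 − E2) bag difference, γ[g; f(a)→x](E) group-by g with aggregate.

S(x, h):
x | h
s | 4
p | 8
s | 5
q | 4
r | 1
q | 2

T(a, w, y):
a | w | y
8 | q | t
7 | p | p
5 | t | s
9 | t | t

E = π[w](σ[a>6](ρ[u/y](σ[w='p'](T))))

Per-node cardinality:
  T → 4
  σ[w='p'](T) → 1
  ρ[u/y](σ[w='p'](T)) → 1
  σ[a>6](ρ[u/y](σ[w='p'](T))) → 1
  π[w](σ[a>6](ρ[u/y](σ[w='p'](T)))) → 1

|E| = 1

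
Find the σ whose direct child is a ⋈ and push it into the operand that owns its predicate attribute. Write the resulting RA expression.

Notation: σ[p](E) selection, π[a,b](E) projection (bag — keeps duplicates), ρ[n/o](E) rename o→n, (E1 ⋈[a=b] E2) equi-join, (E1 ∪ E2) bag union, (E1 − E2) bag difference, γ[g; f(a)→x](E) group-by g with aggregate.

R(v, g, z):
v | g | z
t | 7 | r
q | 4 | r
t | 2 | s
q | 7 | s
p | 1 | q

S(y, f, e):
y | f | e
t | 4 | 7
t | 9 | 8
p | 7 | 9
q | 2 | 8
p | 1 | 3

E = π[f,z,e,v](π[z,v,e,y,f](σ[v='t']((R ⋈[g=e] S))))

σ filters on v, owned by the left side.
E' = π[f,z,e,v](π[z,v,e,y,f]((σ[v='t'](R) ⋈[g=e] S)))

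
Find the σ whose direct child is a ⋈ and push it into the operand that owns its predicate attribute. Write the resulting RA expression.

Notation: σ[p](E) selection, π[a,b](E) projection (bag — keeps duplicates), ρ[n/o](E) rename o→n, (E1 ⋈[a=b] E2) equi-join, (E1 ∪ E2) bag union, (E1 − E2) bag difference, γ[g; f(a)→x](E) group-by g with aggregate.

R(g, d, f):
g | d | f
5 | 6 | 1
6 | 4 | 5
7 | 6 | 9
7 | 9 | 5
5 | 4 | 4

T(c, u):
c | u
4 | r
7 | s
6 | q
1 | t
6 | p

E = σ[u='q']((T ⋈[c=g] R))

σ filters on u, owned by the left side.
E' = (σ[u='q'](T) ⋈[c=g] R)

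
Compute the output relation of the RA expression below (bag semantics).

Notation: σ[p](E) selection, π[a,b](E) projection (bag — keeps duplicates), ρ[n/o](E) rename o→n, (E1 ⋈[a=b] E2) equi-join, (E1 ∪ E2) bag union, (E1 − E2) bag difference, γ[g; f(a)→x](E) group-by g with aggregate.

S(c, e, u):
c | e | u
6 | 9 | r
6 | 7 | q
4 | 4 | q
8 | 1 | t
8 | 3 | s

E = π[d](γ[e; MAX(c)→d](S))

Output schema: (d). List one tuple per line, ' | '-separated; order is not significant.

Row counts bottom-up:
  S → 5
  γ[e; MAX(c)→d](S) → 5
  π[d](γ[e; MAX(c)→d](S)) → 5

== RESULT ==
d
4
6
6
8
8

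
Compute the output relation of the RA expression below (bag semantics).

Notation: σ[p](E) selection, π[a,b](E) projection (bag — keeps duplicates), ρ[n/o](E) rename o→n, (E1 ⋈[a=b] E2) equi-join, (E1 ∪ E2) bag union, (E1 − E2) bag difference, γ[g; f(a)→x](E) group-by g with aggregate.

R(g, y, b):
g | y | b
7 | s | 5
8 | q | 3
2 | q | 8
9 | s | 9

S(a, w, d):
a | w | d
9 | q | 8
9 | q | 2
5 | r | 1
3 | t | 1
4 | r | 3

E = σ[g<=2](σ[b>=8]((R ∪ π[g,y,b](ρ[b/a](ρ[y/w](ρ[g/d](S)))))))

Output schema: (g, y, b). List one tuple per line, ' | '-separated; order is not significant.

Stepwise |·|:
  R → 4
  S → 5
  ρ[g/d](S) → 5
  ρ[y/w](ρ[g/d](S)) → 5
  ρ[b/a](ρ[y/w](ρ[g/d](S))) → 5
  π[g,y,b](ρ[b/a](ρ[y/w](ρ[g/d](S)))) → 5
  (R ∪ π[g,y,b](ρ[b/a](ρ[y/w](ρ[g/d](S))))) → 9
  σ[b>=8]((R ∪ π[g,y,b](ρ[b/a](ρ[y/w](ρ[g/d](S)))))) → 4
  σ[g<=2](σ[b>=8]((R ∪ π[g,y,b](ρ[b/a](ρ[y/w](ρ[g/d](S))))))) → 2

== RESULT ==
g | y | b
2 | q | 8
2 | q | 9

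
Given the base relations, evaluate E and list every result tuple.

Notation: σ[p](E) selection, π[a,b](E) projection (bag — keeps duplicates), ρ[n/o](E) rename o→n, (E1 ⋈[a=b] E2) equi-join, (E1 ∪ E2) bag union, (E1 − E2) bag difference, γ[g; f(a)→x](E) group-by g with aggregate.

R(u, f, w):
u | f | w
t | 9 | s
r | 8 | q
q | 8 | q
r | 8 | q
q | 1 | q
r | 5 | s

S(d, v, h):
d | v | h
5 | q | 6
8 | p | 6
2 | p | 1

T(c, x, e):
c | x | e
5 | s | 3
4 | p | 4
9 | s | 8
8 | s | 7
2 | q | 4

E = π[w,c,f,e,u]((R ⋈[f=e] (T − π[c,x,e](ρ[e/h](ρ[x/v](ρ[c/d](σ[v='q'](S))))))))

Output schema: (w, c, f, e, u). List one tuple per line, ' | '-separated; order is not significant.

Stepwise |·|:
  R → 6
  T → 5
  S → 3
  σ[v='q'](S) → 1
  ρ[c/d](σ[v='q'](S)) → 1
  ρ[x/v](ρ[c/d](σ[v='q'](S))) → 1
  ρ[e/h](ρ[x/v](ρ[c/d](σ[v='q'](S)))) → 1
  π[c,x,e](ρ[e/h](ρ[x/v](ρ[c/d](σ[v='q'](S))))) → 1
  (T − π[c,x,e](ρ[e/h](ρ[x/v](ρ[c/d](σ[v='q'](S)))))) → 5
  (R ⋈[f=e] (T − π[c,x,e](ρ[e/h](ρ[x/v](ρ[c/d](σ[v='q'](S))))))) → 3
  π[w,c,f,e,u]((R ⋈[f=e] (T − π[c,x,e](ρ[e/h](ρ[x/v](ρ[c/d](σ[v='q'](S)))))))) → 3

== RESULT ==
w | c | f | e | u
q | 9 | 8 | 8 | q
q | 9 | 8 | 8 | r
q | 9 | 8 | 8 | r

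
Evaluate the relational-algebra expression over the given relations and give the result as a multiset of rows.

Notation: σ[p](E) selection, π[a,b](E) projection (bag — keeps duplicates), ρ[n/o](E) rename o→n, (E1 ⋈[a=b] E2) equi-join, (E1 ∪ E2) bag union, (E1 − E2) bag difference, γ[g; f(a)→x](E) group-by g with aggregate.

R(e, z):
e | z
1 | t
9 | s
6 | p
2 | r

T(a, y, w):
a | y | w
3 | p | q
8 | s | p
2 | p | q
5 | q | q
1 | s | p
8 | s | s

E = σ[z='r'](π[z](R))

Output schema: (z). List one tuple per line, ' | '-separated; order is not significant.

Subexpression sizes:
  R → 4
  π[z](R) → 4
  σ[z='r'](π[z](R)) → 1

== RESULT ==
z
r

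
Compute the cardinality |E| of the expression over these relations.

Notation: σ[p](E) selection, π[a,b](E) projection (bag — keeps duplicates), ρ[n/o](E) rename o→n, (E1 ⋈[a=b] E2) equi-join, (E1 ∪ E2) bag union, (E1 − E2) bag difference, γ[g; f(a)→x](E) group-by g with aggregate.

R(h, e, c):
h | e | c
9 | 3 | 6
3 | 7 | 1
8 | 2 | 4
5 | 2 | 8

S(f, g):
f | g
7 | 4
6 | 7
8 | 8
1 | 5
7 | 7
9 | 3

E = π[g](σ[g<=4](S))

Stepwise |·|:
  S → 6
  σ[g<=4](S) → 2
  π[g](σ[g<=4](S)) → 2

|E| = 2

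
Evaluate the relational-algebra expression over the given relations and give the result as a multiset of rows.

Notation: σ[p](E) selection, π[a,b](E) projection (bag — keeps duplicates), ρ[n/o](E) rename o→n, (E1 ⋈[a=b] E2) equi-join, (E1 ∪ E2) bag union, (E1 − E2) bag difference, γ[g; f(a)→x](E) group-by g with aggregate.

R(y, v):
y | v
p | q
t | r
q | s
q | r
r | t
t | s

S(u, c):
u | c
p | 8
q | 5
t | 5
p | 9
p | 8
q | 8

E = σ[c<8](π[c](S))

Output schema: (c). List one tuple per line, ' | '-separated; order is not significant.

Per-node cardinality:
  S → 6
  π[c](S) → 6
  σ[c<8](π[c](S)) → 2

== RESULT ==
c
5
5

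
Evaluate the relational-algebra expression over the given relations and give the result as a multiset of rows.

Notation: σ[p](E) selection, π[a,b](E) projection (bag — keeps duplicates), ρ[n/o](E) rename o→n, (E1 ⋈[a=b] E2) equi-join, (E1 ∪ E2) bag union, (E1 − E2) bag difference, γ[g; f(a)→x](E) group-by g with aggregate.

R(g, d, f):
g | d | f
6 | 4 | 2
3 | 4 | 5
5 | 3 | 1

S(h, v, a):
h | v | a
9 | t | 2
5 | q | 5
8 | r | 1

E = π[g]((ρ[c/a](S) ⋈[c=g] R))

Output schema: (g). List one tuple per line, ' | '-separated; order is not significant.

Per-node cardinality:
  S → 3
  ρ[c/a](S) → 3
  R → 3
  (ρ[c/a](S) ⋈[c=g] R) → 1
  π[g]((ρ[c/a](S) ⋈[c=g] R)) → 1

== RESULT ==
g
5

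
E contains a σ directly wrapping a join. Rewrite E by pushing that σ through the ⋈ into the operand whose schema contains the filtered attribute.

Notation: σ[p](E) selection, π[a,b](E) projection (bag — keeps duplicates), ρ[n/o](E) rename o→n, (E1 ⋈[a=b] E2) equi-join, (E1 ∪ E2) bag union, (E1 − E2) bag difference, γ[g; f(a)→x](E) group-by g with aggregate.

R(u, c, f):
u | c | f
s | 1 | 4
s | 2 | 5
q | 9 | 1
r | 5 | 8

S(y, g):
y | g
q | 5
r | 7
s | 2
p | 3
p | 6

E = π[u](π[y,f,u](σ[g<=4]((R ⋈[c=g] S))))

σ filters on g, owned by the right side.
E' = π[u](π[y,f,u]((R ⋈[c=g] σ[g<=4](S))))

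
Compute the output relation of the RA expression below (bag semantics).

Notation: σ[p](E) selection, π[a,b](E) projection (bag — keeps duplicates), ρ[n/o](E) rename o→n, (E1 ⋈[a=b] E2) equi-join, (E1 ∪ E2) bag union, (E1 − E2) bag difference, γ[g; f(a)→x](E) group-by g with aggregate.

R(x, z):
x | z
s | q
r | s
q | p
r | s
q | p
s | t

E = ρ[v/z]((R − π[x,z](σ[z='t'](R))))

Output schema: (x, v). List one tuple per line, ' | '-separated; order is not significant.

Stepwise |·|:
  R → 6
  R → 6
  σ[z='t'](R) → 1
  π[x,z](σ[z='t'](R)) → 1
  (R − π[x,z](σ[z='t'](R))) → 5
  ρ[v/z]((R − π[x,z](σ[z='t'](R)))) → 5

== RESULT ==
x | v
q | p
q | p
r | s
r | s
s | q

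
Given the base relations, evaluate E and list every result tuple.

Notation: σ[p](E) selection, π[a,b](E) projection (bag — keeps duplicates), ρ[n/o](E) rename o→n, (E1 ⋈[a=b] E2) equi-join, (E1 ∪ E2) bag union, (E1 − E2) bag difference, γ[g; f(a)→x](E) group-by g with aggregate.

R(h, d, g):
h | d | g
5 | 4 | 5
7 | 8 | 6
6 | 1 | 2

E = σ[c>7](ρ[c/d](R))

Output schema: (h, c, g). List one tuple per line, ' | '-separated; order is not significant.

Subexpression sizes:
  R → 3
  ρ[c/d](R) → 3
  σ[c>7](ρ[c/d](R)) → 1

== RESULT ==
h | c | g
7 | 8 | 6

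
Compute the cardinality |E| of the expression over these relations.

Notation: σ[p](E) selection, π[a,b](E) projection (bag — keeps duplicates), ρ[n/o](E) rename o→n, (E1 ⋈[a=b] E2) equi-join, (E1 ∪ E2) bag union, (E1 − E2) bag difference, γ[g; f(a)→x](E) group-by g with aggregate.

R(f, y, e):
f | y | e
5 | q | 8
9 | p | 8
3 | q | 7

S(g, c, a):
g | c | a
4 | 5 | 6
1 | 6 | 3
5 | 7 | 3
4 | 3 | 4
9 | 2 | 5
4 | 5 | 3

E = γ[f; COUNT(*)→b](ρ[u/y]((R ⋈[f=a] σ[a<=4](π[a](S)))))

Row counts bottom-up:
  R → 3
  S → 6
  π[a](S) → 6
  σ[a<=4](π[a](S)) → 4
  (R ⋈[f=a] σ[a<=4](π[a](S))) → 3
  ρ[u/y]((R ⋈[f=a] σ[a<=4](π[a](S)))) → 3
  γ[f; COUNT(*)→b](ρ[u/y]((R ⋈[f=a] σ[a<=4](π[a](S))))) → 1

|E| = 1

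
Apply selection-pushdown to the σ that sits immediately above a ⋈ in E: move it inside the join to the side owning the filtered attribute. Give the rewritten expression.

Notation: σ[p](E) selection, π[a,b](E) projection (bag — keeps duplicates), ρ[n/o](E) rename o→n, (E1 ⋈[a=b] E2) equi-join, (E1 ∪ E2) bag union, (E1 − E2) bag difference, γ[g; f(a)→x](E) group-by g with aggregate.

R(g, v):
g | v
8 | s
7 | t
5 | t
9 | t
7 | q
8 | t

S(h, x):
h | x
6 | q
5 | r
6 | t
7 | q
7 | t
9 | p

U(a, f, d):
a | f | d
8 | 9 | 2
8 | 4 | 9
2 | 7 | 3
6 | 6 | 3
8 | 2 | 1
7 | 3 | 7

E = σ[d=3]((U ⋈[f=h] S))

σ filters on d, owned by the left side.
E' = (σ[d=3](U) ⋈[f=h] S)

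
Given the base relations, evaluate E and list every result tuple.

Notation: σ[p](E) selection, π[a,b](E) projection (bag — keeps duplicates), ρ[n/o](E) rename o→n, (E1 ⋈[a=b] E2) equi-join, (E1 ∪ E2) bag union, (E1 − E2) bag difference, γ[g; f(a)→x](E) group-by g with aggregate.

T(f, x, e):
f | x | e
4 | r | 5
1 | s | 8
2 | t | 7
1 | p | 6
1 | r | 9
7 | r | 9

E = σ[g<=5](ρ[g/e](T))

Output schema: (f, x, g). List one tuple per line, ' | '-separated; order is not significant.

Row counts bottom-up:
  T → 6
  ρ[g/e](T) → 6
  σ[g<=5](ρ[g/e](T)) → 1

== RESULT ==
f | x | g
4 | r | 5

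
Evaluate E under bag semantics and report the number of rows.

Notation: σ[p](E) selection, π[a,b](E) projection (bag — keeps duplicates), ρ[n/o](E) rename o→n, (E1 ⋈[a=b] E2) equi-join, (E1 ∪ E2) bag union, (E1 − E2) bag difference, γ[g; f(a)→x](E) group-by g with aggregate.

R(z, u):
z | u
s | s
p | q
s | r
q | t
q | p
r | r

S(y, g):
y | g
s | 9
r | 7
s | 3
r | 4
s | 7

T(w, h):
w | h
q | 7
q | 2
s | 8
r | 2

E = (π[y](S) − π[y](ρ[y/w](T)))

Subexpression sizes:
  S → 5
  π[y](S) → 5
  T → 4
  ρ[y/w](T) → 4
  π[y](ρ[y/w](T)) → 4
  (π[y](S) − π[y](ρ[y/w](T))) → 3

|E| = 3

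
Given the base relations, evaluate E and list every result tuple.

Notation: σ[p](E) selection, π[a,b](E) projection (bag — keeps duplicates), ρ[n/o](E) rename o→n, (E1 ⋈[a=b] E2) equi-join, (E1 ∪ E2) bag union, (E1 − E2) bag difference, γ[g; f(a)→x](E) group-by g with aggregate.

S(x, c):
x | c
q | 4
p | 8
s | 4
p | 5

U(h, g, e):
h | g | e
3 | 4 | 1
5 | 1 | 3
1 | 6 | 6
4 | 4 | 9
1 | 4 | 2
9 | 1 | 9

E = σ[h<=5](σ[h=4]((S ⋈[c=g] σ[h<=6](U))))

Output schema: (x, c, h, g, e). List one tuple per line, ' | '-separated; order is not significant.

Per-node cardinality:
  S → 4
  U → 6
  σ[h<=6](U) → 5
  (S ⋈[c=g] σ[h<=6](U)) → 6
  σ[h=4]((S ⋈[c=g] σ[h<=6](U))) → 2
  σ[h<=5](σ[h=4]((S ⋈[c=g] σ[h<=6](U)))) → 2

== RESULT ==
x | c | h | g | e
q | 4 | 4 | 4 | 9
s | 4 | 4 | 4 | 9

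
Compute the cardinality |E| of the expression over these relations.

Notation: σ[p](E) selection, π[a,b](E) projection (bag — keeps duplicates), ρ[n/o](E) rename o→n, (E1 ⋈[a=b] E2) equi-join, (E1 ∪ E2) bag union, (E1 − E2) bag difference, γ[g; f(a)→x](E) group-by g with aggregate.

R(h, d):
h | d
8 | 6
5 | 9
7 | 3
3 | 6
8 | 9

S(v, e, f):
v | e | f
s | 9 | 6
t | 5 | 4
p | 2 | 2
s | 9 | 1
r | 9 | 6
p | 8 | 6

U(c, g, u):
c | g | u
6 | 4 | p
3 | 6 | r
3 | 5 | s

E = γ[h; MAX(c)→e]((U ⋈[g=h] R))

Per-node cardinality:
  U → 3
  R → 5
  (U ⋈[g=h] R) → 1
  γ[h; MAX(c)→e]((U ⋈[g=h] R)) → 1

|E| = 1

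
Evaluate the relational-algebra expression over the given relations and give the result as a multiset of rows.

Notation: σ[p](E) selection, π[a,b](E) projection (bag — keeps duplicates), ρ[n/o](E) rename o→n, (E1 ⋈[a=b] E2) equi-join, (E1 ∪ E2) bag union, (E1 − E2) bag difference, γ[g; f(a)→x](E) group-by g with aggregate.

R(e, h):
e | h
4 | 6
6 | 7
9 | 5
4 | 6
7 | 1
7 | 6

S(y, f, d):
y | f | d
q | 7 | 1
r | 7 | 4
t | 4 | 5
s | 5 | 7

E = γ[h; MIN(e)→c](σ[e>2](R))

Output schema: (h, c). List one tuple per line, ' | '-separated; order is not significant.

Stepwise |·|:
  R → 6
  σ[e>2](R) → 6
  γ[h; MIN(e)→c](σ[e>2](R)) → 4

== RESULT ==
h | c
1 | 7
5 | 9
6 | 4
7 | 6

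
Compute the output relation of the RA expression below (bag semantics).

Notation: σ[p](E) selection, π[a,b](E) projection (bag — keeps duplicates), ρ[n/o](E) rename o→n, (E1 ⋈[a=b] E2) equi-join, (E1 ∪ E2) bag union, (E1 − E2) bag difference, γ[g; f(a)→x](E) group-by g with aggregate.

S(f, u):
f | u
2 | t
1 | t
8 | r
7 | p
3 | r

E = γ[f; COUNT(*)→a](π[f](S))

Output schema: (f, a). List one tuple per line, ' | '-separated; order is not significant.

Per-node cardinality:
  S → 5
  π[f](S) → 5
  γ[f; COUNT(*)→a](π[f](S)) → 5

== RESULT ==
f | a
1 | 1
2 | 1
3 | 1
7 | 1
8 | 1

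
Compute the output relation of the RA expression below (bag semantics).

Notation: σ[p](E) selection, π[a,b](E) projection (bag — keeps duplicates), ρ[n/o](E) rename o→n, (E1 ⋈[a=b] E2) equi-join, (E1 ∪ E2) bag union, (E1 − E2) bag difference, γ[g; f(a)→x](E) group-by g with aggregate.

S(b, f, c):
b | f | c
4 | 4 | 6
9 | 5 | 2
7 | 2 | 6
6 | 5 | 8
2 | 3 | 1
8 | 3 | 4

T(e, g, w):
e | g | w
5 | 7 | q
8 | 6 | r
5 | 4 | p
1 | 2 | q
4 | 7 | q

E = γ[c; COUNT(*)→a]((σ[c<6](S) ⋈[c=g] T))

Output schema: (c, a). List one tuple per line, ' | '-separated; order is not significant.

Per-node cardinality:
  S → 6
  σ[c<6](S) → 3
  T → 5
  (σ[c<6](S) ⋈[c=g] T) → 2
  γ[c; COUNT(*)→a]((σ[c<6](S) ⋈[c=g] T)) → 2

== RESULT ==
c | a
2 | 1
4 | 1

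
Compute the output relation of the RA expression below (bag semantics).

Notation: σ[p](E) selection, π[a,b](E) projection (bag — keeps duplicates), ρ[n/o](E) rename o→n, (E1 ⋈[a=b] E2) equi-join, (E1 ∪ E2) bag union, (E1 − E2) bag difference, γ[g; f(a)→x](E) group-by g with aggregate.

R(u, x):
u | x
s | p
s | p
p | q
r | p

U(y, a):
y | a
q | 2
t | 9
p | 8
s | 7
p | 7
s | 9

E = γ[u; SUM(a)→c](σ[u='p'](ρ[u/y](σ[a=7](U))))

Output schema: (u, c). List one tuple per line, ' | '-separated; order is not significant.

Row counts bottom-up:
  U → 6
  σ[a=7](U) → 2
  ρ[u/y](σ[a=7](U)) → 2
  σ[u='p'](ρ[u/y](σ[a=7](U))) → 1
  γ[u; SUM(a)→c](σ[u='p'](ρ[u/y](σ[a=7](U)))) → 1

== RESULT ==
u | c
p | 7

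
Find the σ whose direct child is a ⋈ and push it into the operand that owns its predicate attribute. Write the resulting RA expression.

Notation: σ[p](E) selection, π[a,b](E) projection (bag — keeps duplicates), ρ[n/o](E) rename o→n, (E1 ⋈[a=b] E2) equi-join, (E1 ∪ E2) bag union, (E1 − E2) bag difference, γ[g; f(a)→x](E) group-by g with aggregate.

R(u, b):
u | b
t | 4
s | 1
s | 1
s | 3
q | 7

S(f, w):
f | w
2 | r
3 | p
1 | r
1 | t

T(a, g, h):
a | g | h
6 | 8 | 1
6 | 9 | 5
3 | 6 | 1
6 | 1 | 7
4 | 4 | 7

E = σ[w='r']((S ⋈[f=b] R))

σ filters on w, owned by the left side.
E' = (σ[w='r'](S) ⋈[f=b] R)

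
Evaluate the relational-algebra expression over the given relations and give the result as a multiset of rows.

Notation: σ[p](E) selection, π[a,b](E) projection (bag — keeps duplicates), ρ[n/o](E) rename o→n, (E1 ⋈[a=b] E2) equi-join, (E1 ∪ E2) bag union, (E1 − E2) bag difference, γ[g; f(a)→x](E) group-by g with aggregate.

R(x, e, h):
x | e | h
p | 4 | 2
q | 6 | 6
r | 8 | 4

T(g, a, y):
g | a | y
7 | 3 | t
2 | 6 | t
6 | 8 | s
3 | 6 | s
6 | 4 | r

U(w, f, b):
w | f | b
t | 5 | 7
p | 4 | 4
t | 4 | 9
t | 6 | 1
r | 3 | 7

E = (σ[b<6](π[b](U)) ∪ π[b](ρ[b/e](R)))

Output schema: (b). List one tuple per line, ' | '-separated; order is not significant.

Per-node cardinality:
  U → 5
  π[b](U) → 5
  σ[b<6](π[b](U)) → 2
  R → 3
  ρ[b/e](R) → 3
  π[b](ρ[b/e](R)) → 3
  (σ[b<6](π[b](U)) ∪ π[b](ρ[b/e](R))) → 5

== RESULT ==
b
1
4
4
6
8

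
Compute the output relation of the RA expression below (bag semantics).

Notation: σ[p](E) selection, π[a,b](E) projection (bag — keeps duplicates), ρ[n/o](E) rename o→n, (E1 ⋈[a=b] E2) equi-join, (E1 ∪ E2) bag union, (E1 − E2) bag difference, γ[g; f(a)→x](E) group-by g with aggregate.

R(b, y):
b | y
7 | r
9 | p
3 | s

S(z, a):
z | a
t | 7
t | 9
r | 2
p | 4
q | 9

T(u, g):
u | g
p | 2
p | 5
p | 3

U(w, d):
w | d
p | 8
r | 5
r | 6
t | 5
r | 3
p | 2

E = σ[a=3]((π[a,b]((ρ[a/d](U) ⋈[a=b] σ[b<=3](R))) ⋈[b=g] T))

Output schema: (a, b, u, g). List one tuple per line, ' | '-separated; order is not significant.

Row counts bottom-up:
  U → 6
  ρ[a/d](U) → 6
  R → 3
  σ[b<=3](R) → 1
  (ρ[a/d](U) ⋈[a=b] σ[b<=3](R)) → 1
  π[a,b]((ρ[a/d](U) ⋈[a=b] σ[b<=3](R))) → 1
  T → 3
  (π[a,b]((ρ[a/d](U) ⋈[a=b] σ[b<=3](R))) ⋈[b=g] T) → 1
  σ[a=3]((π[a,b]((ρ[a/d](U) ⋈[a=b] σ[b<=3](R))) ⋈[b=g] T)) → 1

== RESULT ==
a | b | u | g
3 | 3 | p | 3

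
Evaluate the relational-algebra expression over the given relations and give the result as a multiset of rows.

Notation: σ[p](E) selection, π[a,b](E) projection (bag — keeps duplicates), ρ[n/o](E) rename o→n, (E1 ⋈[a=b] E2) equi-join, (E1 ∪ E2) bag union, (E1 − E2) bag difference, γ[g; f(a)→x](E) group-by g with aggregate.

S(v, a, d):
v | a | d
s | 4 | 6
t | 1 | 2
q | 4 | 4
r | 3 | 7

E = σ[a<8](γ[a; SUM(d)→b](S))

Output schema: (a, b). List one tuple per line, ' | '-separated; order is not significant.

Per-node cardinality:
  S → 4
  γ[a; SUM(d)→b](S) → 3
  σ[a<8](γ[a; SUM(d)→b](S)) → 3

== RESULT ==
a | b
1 | 2
3 | 7
4 | 10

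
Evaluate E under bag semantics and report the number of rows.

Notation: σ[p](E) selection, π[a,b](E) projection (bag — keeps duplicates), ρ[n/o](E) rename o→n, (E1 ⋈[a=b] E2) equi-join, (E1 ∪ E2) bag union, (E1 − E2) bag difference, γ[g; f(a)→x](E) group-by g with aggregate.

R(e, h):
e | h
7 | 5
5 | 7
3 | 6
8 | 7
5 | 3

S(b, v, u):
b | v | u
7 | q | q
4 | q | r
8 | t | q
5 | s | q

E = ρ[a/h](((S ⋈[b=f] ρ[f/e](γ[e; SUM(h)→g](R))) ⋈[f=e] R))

Row counts bottom-up:
  S → 4
  R → 5
  γ[e; SUM(h)→g](R) → 4
  ρ[f/e](γ[e; SUM(h)→g](R)) → 4
  (S ⋈[b=f] ρ[f/e](γ[e; SUM(h)→g](R))) → 3
  R → 5
  ((S ⋈[b=f] ρ[f/e](γ[e; SUM(h)→g](R))) ⋈[f=e] R) → 4
  ρ[a/h](((S ⋈[b=f] ρ[f/e](γ[e; SUM(h)→g](R))) ⋈[f=e] R)) → 4

|E| = 4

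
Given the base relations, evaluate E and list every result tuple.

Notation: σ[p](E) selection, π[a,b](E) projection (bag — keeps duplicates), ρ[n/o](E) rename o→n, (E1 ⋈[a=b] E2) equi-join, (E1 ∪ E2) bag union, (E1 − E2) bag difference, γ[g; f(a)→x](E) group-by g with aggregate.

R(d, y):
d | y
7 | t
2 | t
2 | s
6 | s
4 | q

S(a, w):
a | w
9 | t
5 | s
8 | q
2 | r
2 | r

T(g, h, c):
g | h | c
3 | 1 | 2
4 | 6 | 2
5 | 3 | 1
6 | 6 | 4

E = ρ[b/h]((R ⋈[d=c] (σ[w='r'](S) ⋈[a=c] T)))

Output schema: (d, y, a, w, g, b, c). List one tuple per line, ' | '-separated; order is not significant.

Per-node cardinality:
  R → 5
  S → 5
  σ[w='r'](S) → 2
  T → 4
  (σ[w='r'](S) ⋈[a=c] T) → 4
  (R ⋈[d=c] (σ[w='r'](S) ⋈[a=c] T)) → 8
  ρ[b/h]((R ⋈[d=c] (σ[w='r'](S) ⋈[a=c] T))) → 8

== RESULT ==
d | y | a | w | g | b | c
2 | s | 2 | r | 3 | 1 | 2
2 | s | 2 | r | 3 | 1 | 2
2 | s | 2 | r | 4 | 6 | 2
2 | s | 2 | r | 4 | 6 | 2
2 | t | 2 | r | 3 | 1 | 2
2 | t | 2 | r | 3 | 1 | 2
2 | t | 2 | r | 4 | 6 | 2
2 | t | 2 | r | 4 | 6 | 2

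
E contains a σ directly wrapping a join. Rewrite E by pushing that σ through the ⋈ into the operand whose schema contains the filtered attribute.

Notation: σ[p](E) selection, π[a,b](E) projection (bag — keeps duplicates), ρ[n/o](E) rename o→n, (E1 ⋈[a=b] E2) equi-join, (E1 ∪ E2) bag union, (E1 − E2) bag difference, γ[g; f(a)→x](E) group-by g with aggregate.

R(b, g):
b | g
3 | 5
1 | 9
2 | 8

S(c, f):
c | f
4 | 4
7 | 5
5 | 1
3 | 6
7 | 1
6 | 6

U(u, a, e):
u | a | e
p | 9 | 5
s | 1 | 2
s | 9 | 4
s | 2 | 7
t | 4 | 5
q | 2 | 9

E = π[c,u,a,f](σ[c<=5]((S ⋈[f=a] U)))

σ filters on c, owned by the left side.
E' = π[c,u,a,f]((σ[c<=5](S) ⋈[f=a] U))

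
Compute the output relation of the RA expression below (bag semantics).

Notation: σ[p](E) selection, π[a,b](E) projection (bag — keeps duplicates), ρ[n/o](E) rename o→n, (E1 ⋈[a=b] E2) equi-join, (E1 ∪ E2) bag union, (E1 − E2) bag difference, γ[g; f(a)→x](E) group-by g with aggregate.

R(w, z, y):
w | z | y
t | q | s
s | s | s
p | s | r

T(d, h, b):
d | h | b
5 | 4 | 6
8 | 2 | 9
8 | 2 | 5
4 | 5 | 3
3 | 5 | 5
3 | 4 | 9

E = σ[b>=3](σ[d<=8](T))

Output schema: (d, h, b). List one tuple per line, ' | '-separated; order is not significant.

Stepwise |·|:
  T → 6
  σ[d<=8](T) → 6
  σ[b>=3](σ[d<=8](T)) → 6

== RESULT ==
d | h | b
3 | 4 | 9
3 | 5 | 5
4 | 5 | 3
5 | 4 | 6
8 | 2 | 5
8 | 2 | 9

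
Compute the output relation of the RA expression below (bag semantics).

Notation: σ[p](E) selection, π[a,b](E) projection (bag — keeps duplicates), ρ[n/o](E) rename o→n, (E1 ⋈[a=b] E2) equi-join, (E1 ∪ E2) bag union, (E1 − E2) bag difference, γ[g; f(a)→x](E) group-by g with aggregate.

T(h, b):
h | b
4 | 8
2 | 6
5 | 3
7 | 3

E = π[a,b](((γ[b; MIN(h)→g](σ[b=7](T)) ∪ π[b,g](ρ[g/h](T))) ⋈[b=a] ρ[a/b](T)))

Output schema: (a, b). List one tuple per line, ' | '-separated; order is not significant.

Per-node cardinality:
  T → 4
  σ[b=7](T) → 0
  γ[b; MIN(h)→g](σ[b=7](T)) → 0
  T → 4
  ρ[g/h](T) → 4
  π[b,g](ρ[g/h](T)) → 4
  (γ[b; MIN(h)→g](σ[b=7](T)) ∪ π[b,g](ρ[g/h](T))) → 4
  T → 4
  ρ[a/b](T) → 4
  ((γ[b; MIN(h)→g](σ[b=7](T)) ∪ π[b,g](ρ[g/h](T))) ⋈[b=a] ρ[a/b](T)) → 6
  π[a,b](((γ[b; MIN(h)→g](σ[b=7](T)) ∪ π[b,g](ρ[g/h](T))) ⋈[b=a] ρ[a/b](T))) → 6

== RESULT ==
a | b
3 | 3
3 | 3
3 | 3
3 | 3
6 | 6
8 | 8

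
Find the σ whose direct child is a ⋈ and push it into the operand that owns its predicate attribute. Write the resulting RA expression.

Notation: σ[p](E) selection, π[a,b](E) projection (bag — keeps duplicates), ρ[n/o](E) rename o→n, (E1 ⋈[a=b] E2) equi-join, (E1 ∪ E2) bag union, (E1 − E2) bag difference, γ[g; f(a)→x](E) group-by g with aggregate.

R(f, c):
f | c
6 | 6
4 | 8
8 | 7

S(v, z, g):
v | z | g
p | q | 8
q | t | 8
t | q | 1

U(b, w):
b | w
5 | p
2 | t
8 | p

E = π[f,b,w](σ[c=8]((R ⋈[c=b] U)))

σ filters on c, owned by the left side.
E' = π[f,b,w]((σ[c=8](R) ⋈[c=b] U))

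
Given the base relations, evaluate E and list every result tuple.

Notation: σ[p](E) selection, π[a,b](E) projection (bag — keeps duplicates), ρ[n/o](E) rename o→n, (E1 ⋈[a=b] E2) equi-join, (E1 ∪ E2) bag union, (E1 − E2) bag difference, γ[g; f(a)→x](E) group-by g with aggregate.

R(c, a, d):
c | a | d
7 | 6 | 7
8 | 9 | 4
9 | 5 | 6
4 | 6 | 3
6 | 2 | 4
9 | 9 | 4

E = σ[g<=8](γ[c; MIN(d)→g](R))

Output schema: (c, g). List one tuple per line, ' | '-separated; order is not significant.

Row counts bottom-up:
  R → 6
  γ[c; MIN(d)→g](R) → 5
  σ[g<=8](γ[c; MIN(d)→g](R)) → 5

== RESULT ==
c | g
4 | 3
6 | 4
7 | 7
8 | 4
9 | 4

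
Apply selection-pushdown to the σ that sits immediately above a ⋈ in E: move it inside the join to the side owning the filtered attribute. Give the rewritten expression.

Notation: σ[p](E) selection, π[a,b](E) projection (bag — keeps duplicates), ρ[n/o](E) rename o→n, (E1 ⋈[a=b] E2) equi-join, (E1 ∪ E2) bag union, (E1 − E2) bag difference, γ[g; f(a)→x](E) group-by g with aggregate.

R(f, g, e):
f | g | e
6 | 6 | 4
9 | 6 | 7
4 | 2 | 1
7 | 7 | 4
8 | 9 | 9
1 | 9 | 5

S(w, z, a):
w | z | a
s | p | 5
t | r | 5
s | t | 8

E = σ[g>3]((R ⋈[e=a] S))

σ filters on g, owned by the left side.
E' = (σ[g>3](R) ⋈[e=a] S)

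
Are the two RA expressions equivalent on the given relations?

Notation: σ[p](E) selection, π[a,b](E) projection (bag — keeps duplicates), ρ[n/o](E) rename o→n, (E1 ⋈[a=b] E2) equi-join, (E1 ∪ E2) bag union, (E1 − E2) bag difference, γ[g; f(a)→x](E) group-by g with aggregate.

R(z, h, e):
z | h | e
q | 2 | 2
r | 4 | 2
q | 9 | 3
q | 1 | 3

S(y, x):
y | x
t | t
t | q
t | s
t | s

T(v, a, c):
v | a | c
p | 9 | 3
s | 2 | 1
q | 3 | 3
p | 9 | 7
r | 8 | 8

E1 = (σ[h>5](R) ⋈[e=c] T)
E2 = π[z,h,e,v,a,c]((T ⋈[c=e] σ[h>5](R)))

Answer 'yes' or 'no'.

E1 row counts bottom-up:
  R → 4
  σ[h>5](R) → 1
  T → 5
  (σ[h>5](R) ⋈[e=c] T) → 2
E2 row counts bottom-up:
  T → 5
  R → 4
  σ[h>5](R) → 1
  (T ⋈[c=e] σ[h>5](R)) → 2
  π[z,h,e,v,a,c]((T ⋈[c=e] σ[h>5](R))) → 2

E1 and E2 produce the same multiset:
z | h | e | v | a | c
q | 9 | 3 | p | 9 | 3
q | 9 | 3 | q | 3 | 3

yes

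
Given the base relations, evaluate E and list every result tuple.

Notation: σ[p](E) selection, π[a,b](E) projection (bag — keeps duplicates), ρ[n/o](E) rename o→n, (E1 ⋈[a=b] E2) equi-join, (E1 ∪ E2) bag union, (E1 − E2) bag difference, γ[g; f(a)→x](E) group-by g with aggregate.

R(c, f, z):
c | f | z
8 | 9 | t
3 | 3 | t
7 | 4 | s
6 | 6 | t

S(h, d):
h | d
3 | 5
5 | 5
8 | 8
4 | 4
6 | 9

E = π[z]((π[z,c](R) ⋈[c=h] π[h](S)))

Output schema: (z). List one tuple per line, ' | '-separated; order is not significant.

Stepwise |·|:
  R → 4
  π[z,c](R) → 4
  S → 5
  π[h](S) → 5
  (π[z,c](R) ⋈[c=h] π[h](S)) → 3
  π[z]((π[z,c](R) ⋈[c=h] π[h](S))) → 3

== RESULT ==
z
t
t
t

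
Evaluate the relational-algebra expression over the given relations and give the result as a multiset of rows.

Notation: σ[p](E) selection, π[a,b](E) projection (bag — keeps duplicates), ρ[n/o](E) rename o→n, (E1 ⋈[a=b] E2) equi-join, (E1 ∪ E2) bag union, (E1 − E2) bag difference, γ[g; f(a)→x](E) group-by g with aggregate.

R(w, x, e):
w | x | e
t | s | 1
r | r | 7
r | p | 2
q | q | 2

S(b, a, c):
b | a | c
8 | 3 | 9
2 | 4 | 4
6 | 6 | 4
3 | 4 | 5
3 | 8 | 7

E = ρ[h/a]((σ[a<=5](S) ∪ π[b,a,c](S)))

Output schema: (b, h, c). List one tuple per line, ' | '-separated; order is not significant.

Row counts bottom-up:
  S → 5
  σ[a<=5](S) → 3
  S → 5
  π[b,a,c](S) → 5
  (σ[a<=5](S) ∪ π[b,a,c](S)) → 8
  ρ[h/a]((σ[a<=5](S) ∪ π[b,a,c](S))) → 8

== RESULT ==
b | h | c
2 | 4 | 4
2 | 4 | 4
3 | 4 | 5
3 | 4 | 5
3 | 8 | 7
6 | 6 | 4
8 | 3 | 9
8 | 3 | 9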